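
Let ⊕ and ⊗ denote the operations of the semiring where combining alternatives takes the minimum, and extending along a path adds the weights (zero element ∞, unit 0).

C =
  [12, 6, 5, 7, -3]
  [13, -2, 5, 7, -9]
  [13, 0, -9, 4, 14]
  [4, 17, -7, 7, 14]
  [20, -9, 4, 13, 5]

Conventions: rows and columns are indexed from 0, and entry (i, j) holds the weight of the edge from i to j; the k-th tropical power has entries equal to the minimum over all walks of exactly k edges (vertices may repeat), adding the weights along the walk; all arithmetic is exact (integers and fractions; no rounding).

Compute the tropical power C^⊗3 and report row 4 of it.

C^⊗2:
  [11, -12, -4, 9, -3]
  [11, -18, -5, 4, -11]
  [4, -9, -18, -5, -9]
  [6, -7, -16, -3, 1]
  [4, -11, -5, -2, -18]
C^⊗3:
  [1, -14, -13, -5, -21]
  [-5, -20, -14, -11, -27]
  [-5, -18, -27, -14, -18]
  [-3, -16, -25, -12, -16]
  [2, -27, -14, -5, -20]
Answer: row 4 of C^⊗3 = [2, -27, -14, -5, -20]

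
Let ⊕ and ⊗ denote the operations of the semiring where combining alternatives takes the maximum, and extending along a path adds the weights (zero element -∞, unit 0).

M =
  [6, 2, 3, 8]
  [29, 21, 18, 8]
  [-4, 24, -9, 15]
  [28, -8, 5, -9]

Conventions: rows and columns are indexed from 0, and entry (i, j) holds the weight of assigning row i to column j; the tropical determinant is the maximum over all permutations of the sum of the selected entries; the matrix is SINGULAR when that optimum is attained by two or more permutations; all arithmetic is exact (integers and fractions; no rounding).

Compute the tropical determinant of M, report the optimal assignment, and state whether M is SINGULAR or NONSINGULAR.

σ = (0, 1, 2, 3): 6 + 21 + (-9) + (-9) = 9
σ = (0, 1, 3, 2): 6 + 21 + 15 + 5 = 47
σ = (0, 2, 1, 3): 6 + 18 + 24 + (-9) = 39
σ = (0, 2, 3, 1): 6 + 18 + 15 + (-8) = 31
σ = (0, 3, 1, 2): 6 + 8 + 24 + 5 = 43
σ = (0, 3, 2, 1): 6 + 8 + (-9) + (-8) = -3
σ = (1, 0, 2, 3): 2 + 29 + (-9) + (-9) = 13
σ = (1, 0, 3, 2): 2 + 29 + 15 + 5 = 51
σ = (1, 2, 0, 3): 2 + 18 + (-4) + (-9) = 7
σ = (1, 2, 3, 0): 2 + 18 + 15 + 28 = 63
σ = (1, 3, 0, 2): 2 + 8 + (-4) + 5 = 11
σ = (1, 3, 2, 0): 2 + 8 + (-9) + 28 = 29
σ = (2, 0, 1, 3): 3 + 29 + 24 + (-9) = 47
σ = (2, 0, 3, 1): 3 + 29 + 15 + (-8) = 39
σ = (2, 1, 0, 3): 3 + 21 + (-4) + (-9) = 11
σ = (2, 1, 3, 0): 3 + 21 + 15 + 28 = 67
σ = (2, 3, 0, 1): 3 + 8 + (-4) + (-8) = -1
σ = (2, 3, 1, 0): 3 + 8 + 24 + 28 = 63
σ = (3, 0, 1, 2): 8 + 29 + 24 + 5 = 66
σ = (3, 0, 2, 1): 8 + 29 + (-9) + (-8) = 20
σ = (3, 1, 0, 2): 8 + 21 + (-4) + 5 = 30
σ = (3, 1, 2, 0): 8 + 21 + (-9) + 28 = 48
σ = (3, 2, 0, 1): 8 + 18 + (-4) + (-8) = 14
σ = (3, 2, 1, 0): 8 + 18 + 24 + 28 = 78
Optimal value attained by: σ = (3, 2, 1, 0).
Answer: det⊕(M) = 78; verdict: NONSINGULAR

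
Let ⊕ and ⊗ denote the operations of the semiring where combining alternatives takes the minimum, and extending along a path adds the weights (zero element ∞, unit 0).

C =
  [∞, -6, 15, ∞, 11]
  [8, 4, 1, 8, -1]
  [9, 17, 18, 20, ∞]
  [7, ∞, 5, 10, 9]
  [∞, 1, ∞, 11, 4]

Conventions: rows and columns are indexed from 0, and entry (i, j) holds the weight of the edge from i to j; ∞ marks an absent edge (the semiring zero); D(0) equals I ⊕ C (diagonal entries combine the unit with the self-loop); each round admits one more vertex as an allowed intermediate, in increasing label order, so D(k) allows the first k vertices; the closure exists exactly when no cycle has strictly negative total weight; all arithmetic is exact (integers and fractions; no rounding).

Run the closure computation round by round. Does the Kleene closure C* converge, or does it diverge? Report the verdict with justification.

D(0):
  [0, -6, 15, ∞, 11]
  [8, 0, 1, 8, -1]
  [9, 17, 0, 20, ∞]
  [7, ∞, 5, 0, 9]
  [∞, 1, ∞, 11, 0]
D(1):
  [0, -6, 15, ∞, 11]
  [8, 0, 1, 8, -1]
  [9, 3, 0, 20, 20]
  [7, 1, 5, 0, 9]
  [∞, 1, ∞, 11, 0]
D(2):
  [0, -6, -5, 2, -7]
  [8, 0, 1, 8, -1]
  [9, 3, 0, 11, 2]
  [7, 1, 2, 0, 0]
  [9, 1, 2, 9, 0]
D(3):
  [0, -6, -5, 2, -7]
  [8, 0, 1, 8, -1]
  [9, 3, 0, 11, 2]
  [7, 1, 2, 0, 0]
  [9, 1, 2, 9, 0]
D(4):
  [0, -6, -5, 2, -7]
  [8, 0, 1, 8, -1]
  [9, 3, 0, 11, 2]
  [7, 1, 2, 0, 0]
  [9, 1, 2, 9, 0]
D(5):
  [0, -6, -5, 2, -7]
  [8, 0, 1, 8, -1]
  [9, 3, 0, 11, 2]
  [7, 1, 2, 0, 0]
  [9, 1, 2, 9, 0]
Key observation: every diagonal entry stays at the unit through all rounds, so no improving cycle exists.
Answer: CONVERGES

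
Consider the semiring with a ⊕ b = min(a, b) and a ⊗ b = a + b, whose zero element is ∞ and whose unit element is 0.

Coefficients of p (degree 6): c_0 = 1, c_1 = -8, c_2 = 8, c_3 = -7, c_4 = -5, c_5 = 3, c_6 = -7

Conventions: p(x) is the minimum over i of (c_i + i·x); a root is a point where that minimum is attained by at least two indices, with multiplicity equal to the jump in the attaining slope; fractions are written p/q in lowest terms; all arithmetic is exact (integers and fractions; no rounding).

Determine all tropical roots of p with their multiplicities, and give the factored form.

hull edge (i=0, c=1) to (i=1, c=-8): slope -9, span 1
hull edge (i=1, c=-8) to (i=6, c=-7): slope 1/5, span 5
Factored form: p(x) = -7 ⊗ (x ⊕ (-1/5)) ⊗ (x ⊕ (-1/5)) ⊗ (x ⊕ (-1/5)) ⊗ (x ⊕ (-1/5)) ⊗ (x ⊕ (-1/5)) ⊗ (x ⊕ 9)
Answer: roots = -1/5 (mult 5), 9 (mult 1)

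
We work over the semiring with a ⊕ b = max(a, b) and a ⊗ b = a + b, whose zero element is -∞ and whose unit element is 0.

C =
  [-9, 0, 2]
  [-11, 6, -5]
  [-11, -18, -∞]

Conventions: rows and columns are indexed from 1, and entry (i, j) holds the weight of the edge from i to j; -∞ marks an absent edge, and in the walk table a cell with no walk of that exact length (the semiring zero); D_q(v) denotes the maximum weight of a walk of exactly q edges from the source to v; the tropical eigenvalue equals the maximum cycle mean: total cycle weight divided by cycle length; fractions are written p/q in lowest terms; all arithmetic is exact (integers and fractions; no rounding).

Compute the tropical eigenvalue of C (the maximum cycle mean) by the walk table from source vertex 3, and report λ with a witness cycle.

q=0: [-∞, -∞, 0]
q=1: [-11, -18, -∞]
q=2: [-20, -11, -9]
q=3: [-20, -5, -16]
Optimal cycle mean attained by: cycle 2->2, total 6, length 1.
Answer: λ = 6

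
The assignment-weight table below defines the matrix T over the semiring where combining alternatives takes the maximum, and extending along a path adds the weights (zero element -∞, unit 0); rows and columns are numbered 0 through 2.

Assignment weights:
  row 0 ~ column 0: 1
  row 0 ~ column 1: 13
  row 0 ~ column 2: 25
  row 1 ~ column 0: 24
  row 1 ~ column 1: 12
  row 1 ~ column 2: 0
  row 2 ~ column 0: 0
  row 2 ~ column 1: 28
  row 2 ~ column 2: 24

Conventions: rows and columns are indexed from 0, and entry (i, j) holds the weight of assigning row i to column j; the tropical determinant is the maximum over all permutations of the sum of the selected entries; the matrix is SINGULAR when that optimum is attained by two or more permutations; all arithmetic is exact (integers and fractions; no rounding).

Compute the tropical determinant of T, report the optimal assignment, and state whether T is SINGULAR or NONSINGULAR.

σ = (0, 1, 2): 1 + 12 + 24 = 37
σ = (0, 2, 1): 1 + 0 + 28 = 29
σ = (1, 0, 2): 13 + 24 + 24 = 61
σ = (1, 2, 0): 13 + 0 + 0 = 13
σ = (2, 0, 1): 25 + 24 + 28 = 77
σ = (2, 1, 0): 25 + 12 + 0 = 37
Optimal value attained by: σ = (2, 0, 1).
Answer: det⊕(T) = 77; verdict: NONSINGULAR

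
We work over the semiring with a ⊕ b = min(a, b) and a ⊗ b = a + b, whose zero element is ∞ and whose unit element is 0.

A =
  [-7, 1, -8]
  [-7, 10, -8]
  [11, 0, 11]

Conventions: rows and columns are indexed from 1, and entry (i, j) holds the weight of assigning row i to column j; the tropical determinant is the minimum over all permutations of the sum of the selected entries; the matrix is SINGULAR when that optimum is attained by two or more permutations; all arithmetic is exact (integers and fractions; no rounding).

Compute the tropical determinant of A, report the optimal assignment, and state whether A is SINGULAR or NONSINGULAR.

σ = (1, 2, 3): (-7) + 10 + 11 = 14
σ = (1, 3, 2): (-7) + (-8) + 0 = -15
σ = (2, 1, 3): 1 + (-7) + 11 = 5
σ = (2, 3, 1): 1 + (-8) + 11 = 4
σ = (3, 1, 2): (-8) + (-7) + 0 = -15
σ = (3, 2, 1): (-8) + 10 + 11 = 13
Optimal value attained by: σ = (1, 3, 2).
Answer: det⊕(A) = -15; verdict: SINGULAR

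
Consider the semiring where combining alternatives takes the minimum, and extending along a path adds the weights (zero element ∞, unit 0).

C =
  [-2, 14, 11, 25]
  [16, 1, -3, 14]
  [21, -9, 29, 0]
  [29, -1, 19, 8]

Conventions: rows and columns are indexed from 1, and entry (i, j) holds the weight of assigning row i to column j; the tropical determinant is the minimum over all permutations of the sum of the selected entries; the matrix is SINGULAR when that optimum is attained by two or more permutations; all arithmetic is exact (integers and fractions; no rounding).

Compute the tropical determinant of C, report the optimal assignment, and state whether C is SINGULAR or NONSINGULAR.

σ = (1, 2, 3, 4): (-2) + 1 + 29 + 8 = 36
σ = (1, 2, 4, 3): (-2) + 1 + 0 + 19 = 18
σ = (1, 3, 2, 4): (-2) + (-3) + (-9) + 8 = -6
σ = (1, 3, 4, 2): (-2) + (-3) + 0 + (-1) = -6
σ = (1, 4, 2, 3): (-2) + 14 + (-9) + 19 = 22
σ = (1, 4, 3, 2): (-2) + 14 + 29 + (-1) = 40
σ = (2, 1, 3, 4): 14 + 16 + 29 + 8 = 67
σ = (2, 1, 4, 3): 14 + 16 + 0 + 19 = 49
σ = (2, 3, 1, 4): 14 + (-3) + 21 + 8 = 40
σ = (2, 3, 4, 1): 14 + (-3) + 0 + 29 = 40
σ = (2, 4, 1, 3): 14 + 14 + 21 + 19 = 68
σ = (2, 4, 3, 1): 14 + 14 + 29 + 29 = 86
σ = (3, 1, 2, 4): 11 + 16 + (-9) + 8 = 26
σ = (3, 1, 4, 2): 11 + 16 + 0 + (-1) = 26
σ = (3, 2, 1, 4): 11 + 1 + 21 + 8 = 41
σ = (3, 2, 4, 1): 11 + 1 + 0 + 29 = 41
σ = (3, 4, 1, 2): 11 + 14 + 21 + (-1) = 45
σ = (3, 4, 2, 1): 11 + 14 + (-9) + 29 = 45
σ = (4, 1, 2, 3): 25 + 16 + (-9) + 19 = 51
σ = (4, 1, 3, 2): 25 + 16 + 29 + (-1) = 69
σ = (4, 2, 1, 3): 25 + 1 + 21 + 19 = 66
σ = (4, 2, 3, 1): 25 + 1 + 29 + 29 = 84
σ = (4, 3, 1, 2): 25 + (-3) + 21 + (-1) = 42
σ = (4, 3, 2, 1): 25 + (-3) + (-9) + 29 = 42
Optimal value attained by: σ = (1, 3, 2, 4).
Answer: det⊕(C) = -6; verdict: SINGULAR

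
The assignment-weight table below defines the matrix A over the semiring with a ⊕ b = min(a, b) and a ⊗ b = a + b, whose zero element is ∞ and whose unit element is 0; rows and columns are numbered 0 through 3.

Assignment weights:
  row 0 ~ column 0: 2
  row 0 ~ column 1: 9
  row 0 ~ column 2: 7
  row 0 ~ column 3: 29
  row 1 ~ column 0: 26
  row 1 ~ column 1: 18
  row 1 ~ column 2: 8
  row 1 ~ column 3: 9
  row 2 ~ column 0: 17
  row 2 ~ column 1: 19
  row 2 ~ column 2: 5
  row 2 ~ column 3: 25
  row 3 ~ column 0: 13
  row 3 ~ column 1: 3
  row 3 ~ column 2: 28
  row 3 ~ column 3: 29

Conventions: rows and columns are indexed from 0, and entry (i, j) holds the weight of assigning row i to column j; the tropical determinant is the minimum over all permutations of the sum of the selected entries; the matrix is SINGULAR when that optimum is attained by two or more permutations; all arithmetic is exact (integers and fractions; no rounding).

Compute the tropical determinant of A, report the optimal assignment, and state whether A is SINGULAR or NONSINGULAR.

σ = (0, 1, 2, 3): 2 + 18 + 5 + 29 = 54
σ = (0, 1, 3, 2): 2 + 18 + 25 + 28 = 73
σ = (0, 2, 1, 3): 2 + 8 + 19 + 29 = 58
σ = (0, 2, 3, 1): 2 + 8 + 25 + 3 = 38
σ = (0, 3, 1, 2): 2 + 9 + 19 + 28 = 58
σ = (0, 3, 2, 1): 2 + 9 + 5 + 3 = 19
σ = (1, 0, 2, 3): 9 + 26 + 5 + 29 = 69
σ = (1, 0, 3, 2): 9 + 26 + 25 + 28 = 88
σ = (1, 2, 0, 3): 9 + 8 + 17 + 29 = 63
σ = (1, 2, 3, 0): 9 + 8 + 25 + 13 = 55
σ = (1, 3, 0, 2): 9 + 9 + 17 + 28 = 63
σ = (1, 3, 2, 0): 9 + 9 + 5 + 13 = 36
σ = (2, 0, 1, 3): 7 + 26 + 19 + 29 = 81
σ = (2, 0, 3, 1): 7 + 26 + 25 + 3 = 61
σ = (2, 1, 0, 3): 7 + 18 + 17 + 29 = 71
σ = (2, 1, 3, 0): 7 + 18 + 25 + 13 = 63
σ = (2, 3, 0, 1): 7 + 9 + 17 + 3 = 36
σ = (2, 3, 1, 0): 7 + 9 + 19 + 13 = 48
σ = (3, 0, 1, 2): 29 + 26 + 19 + 28 = 102
σ = (3, 0, 2, 1): 29 + 26 + 5 + 3 = 63
σ = (3, 1, 0, 2): 29 + 18 + 17 + 28 = 92
σ = (3, 1, 2, 0): 29 + 18 + 5 + 13 = 65
σ = (3, 2, 0, 1): 29 + 8 + 17 + 3 = 57
σ = (3, 2, 1, 0): 29 + 8 + 19 + 13 = 69
Optimal value attained by: σ = (0, 3, 2, 1).
Answer: det⊕(A) = 19; verdict: NONSINGULAR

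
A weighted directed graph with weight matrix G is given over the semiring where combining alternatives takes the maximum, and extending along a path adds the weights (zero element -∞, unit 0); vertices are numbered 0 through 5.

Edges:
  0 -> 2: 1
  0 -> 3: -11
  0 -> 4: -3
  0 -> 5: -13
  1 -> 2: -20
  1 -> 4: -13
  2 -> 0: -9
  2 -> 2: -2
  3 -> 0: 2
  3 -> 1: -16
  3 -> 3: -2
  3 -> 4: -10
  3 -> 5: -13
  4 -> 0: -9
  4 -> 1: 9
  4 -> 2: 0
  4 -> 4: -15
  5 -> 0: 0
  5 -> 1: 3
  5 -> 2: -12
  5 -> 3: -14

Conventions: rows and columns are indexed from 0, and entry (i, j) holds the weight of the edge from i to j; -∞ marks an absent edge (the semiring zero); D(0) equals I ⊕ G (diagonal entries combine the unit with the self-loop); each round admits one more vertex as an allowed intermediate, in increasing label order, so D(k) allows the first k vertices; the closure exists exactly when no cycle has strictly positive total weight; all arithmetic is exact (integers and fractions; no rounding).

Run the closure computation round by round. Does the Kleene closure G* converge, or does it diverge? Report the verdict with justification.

D(0):
  [0, -∞, 1, -11, -3, -13]
  [-∞, 0, -20, -∞, -13, -∞]
  [-9, -∞, 0, -∞, -∞, -∞]
  [2, -16, -∞, 0, -10, -13]
  [-9, 9, 0, -∞, 0, -∞]
  [0, 3, -12, -14, -∞, 0]
D(1):
  [0, -∞, 1, -11, -3, -13]
  [-∞, 0, -20, -∞, -13, -∞]
  [-9, -∞, 0, -20, -12, -22]
  [2, -16, 3, 0, -1, -11]
  [-9, 9, 0, -20, 0, -22]
  [0, 3, 1, -11, -3, 0]
D(2):
  [0, -∞, 1, -11, -3, -13]
  [-∞, 0, -20, -∞, -13, -∞]
  [-9, -∞, 0, -20, -12, -22]
  [2, -16, 3, 0, -1, -11]
  [-9, 9, 0, -20, 0, -22]
  [0, 3, 1, -11, -3, 0]
D(3):
  [0, -∞, 1, -11, -3, -13]
  [-29, 0, -20, -40, -13, -42]
  [-9, -∞, 0, -20, -12, -22]
  [2, -16, 3, 0, -1, -11]
  [-9, 9, 0, -20, 0, -22]
  [0, 3, 1, -11, -3, 0]
D(4):
  [0, -27, 1, -11, -3, -13]
  [-29, 0, -20, -40, -13, -42]
  [-9, -36, 0, -20, -12, -22]
  [2, -16, 3, 0, -1, -11]
  [-9, 9, 0, -20, 0, -22]
  [0, 3, 1, -11, -3, 0]
D(5):
  [0, 6, 1, -11, -3, -13]
  [-22, 0, -13, -33, -13, -35]
  [-9, -3, 0, -20, -12, -22]
  [2, 8, 3, 0, -1, -11]
  [-9, 9, 0, -20, 0, -22]
  [0, 6, 1, -11, -3, 0]
D(6):
  [0, 6, 1, -11, -3, -13]
  [-22, 0, -13, -33, -13, -35]
  [-9, -3, 0, -20, -12, -22]
  [2, 8, 3, 0, -1, -11]
  [-9, 9, 0, -20, 0, -22]
  [0, 6, 1, -11, -3, 0]
Key observation: every diagonal entry stays at the unit through all rounds, so no improving cycle exists.
Answer: CONVERGES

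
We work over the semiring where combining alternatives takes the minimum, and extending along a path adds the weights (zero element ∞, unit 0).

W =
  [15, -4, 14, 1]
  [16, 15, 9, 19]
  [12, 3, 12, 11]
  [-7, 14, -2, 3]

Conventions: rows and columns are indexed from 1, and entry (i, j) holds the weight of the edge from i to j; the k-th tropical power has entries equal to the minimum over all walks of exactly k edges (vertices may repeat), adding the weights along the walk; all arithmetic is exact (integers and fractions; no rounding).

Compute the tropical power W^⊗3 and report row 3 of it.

W^⊗2:
  [-6, 11, -1, 4]
  [12, 12, 17, 17]
  [4, 8, 9, 13]
  [-4, -11, 1, -6]
W^⊗3:
  [-3, -10, 2, -5]
  [10, 8, 15, 13]
  [6, 0, 11, 5]
  [-13, -8, -8, -3]
Answer: row 3 of W^⊗3 = [6, 0, 11, 5]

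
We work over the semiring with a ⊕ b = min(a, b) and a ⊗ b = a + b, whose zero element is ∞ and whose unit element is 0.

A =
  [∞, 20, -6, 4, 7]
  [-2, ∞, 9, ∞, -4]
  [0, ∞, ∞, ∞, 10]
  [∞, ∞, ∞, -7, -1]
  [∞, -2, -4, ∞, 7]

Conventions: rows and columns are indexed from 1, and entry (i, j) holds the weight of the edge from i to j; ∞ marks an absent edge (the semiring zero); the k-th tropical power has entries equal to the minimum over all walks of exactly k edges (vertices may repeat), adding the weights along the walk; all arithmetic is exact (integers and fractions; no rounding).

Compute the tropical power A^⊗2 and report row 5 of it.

A^⊗2:
  [-6, 5, 3, -3, 3]
  [9, -6, -8, 2, 3]
  [∞, 8, -6, 4, 7]
  [∞, -3, -5, -14, -8]
  [-4, 5, 3, ∞, -6]
Answer: row 5 of A^⊗2 = [-4, 5, 3, ∞, -6]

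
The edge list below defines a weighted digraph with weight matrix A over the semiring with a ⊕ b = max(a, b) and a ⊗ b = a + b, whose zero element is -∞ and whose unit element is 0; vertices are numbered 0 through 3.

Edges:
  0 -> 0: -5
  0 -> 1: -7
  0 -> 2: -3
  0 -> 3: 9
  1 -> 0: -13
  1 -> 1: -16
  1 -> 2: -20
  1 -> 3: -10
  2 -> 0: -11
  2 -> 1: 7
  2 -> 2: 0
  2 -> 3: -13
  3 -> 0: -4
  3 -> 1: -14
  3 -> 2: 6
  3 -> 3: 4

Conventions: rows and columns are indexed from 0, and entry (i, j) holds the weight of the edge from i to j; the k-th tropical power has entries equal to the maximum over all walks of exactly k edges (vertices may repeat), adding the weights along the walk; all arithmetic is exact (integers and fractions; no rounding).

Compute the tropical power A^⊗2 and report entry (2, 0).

A^⊗2:
  [5, 4, 15, 13]
  [-14, -13, -4, -4]
  [-6, 7, 0, -2]
  [0, 13, 10, 8]
Key observation: the optimum is the walk 2->1->0, with weight 7 + (-13) = -6.
Optimal value attained by: walk 2->1->0.
Answer: (A^⊗2)[2][0] = -6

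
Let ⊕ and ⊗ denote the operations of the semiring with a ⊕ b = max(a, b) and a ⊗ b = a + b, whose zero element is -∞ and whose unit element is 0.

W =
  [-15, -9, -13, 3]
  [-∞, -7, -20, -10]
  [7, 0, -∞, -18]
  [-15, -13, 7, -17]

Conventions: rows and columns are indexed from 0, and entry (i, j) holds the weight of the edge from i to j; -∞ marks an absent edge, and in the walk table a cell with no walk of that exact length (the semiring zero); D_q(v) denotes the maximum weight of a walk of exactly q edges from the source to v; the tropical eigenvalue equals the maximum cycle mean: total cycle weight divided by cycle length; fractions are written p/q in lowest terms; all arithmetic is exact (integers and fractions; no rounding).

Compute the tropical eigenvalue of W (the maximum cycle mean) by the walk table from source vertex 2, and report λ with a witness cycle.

q=0: [-∞, -∞, 0, -∞]
q=1: [7, 0, -∞, -18]
q=2: [-8, -2, -6, 10]
q=3: [1, -3, 17, -5]
q=4: [24, 17, 2, 4]
Optimal cycle mean attained by: cycle 0->3->2->0, total 3 + 7 + 7, length 3.
Answer: λ = 17/3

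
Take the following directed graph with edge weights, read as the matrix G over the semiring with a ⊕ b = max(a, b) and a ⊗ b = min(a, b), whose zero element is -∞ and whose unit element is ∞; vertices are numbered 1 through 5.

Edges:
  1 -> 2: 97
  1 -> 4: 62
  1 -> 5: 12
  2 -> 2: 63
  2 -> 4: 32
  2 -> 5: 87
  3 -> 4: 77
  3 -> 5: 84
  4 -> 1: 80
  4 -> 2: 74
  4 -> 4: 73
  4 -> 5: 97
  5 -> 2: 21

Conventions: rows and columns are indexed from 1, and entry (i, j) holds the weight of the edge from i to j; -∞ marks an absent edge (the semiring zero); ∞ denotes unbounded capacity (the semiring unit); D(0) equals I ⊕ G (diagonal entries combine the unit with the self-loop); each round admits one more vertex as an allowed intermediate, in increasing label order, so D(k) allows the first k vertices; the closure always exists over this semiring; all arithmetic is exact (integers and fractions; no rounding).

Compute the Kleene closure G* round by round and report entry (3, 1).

D(0):
  [∞, 97, -∞, 62, 12]
  [-∞, ∞, -∞, 32, 87]
  [-∞, -∞, ∞, 77, 84]
  [80, 74, -∞, ∞, 97]
  [-∞, 21, -∞, -∞, ∞]
D(1):
  [∞, 97, -∞, 62, 12]
  [-∞, ∞, -∞, 32, 87]
  [-∞, -∞, ∞, 77, 84]
  [80, 80, -∞, ∞, 97]
  [-∞, 21, -∞, -∞, ∞]
D(2):
  [∞, 97, -∞, 62, 87]
  [-∞, ∞, -∞, 32, 87]
  [-∞, -∞, ∞, 77, 84]
  [80, 80, -∞, ∞, 97]
  [-∞, 21, -∞, 21, ∞]
D(3):
  [∞, 97, -∞, 62, 87]
  [-∞, ∞, -∞, 32, 87]
  [-∞, -∞, ∞, 77, 84]
  [80, 80, -∞, ∞, 97]
  [-∞, 21, -∞, 21, ∞]
D(4):
  [∞, 97, -∞, 62, 87]
  [32, ∞, -∞, 32, 87]
  [77, 77, ∞, 77, 84]
  [80, 80, -∞, ∞, 97]
  [21, 21, -∞, 21, ∞]
D(5):
  [∞, 97, -∞, 62, 87]
  [32, ∞, -∞, 32, 87]
  [77, 77, ∞, 77, 84]
  [80, 80, -∞, ∞, 97]
  [21, 21, -∞, 21, ∞]
Answer: G*[3][1] = 77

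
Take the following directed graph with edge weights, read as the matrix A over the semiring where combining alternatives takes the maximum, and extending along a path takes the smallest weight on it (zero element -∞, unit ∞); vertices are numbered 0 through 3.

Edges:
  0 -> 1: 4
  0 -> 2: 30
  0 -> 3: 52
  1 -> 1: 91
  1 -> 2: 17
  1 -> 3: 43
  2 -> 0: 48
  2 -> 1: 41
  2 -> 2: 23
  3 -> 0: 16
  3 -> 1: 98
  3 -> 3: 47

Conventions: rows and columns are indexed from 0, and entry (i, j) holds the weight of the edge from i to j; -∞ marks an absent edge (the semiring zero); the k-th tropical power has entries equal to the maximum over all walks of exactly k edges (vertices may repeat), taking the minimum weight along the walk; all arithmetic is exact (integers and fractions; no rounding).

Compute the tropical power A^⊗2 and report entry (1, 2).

A^⊗2:
  [30, 52, 23, 47]
  [17, 91, 17, 43]
  [23, 41, 30, 48]
  [16, 91, 17, 47]
Key observation: the optimum is the walk 1->1->2, with weight 91 min 17 = 17.
Optimal value attained by: walk 1->1->2.
Answer: (A^⊗2)[1][2] = 17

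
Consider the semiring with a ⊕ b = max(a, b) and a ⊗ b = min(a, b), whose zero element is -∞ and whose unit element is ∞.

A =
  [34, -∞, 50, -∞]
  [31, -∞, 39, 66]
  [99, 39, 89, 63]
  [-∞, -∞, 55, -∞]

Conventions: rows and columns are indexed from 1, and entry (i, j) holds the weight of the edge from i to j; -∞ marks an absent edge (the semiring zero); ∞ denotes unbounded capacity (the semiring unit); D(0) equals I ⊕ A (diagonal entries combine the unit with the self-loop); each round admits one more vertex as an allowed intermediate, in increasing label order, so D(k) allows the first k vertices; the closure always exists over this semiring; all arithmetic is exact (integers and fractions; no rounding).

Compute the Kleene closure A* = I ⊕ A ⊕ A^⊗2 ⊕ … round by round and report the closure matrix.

D(0):
  [∞, -∞, 50, -∞]
  [31, ∞, 39, 66]
  [99, 39, ∞, 63]
  [-∞, -∞, 55, ∞]
D(1):
  [∞, -∞, 50, -∞]
  [31, ∞, 39, 66]
  [99, 39, ∞, 63]
  [-∞, -∞, 55, ∞]
D(2):
  [∞, -∞, 50, -∞]
  [31, ∞, 39, 66]
  [99, 39, ∞, 63]
  [-∞, -∞, 55, ∞]
D(3):
  [∞, 39, 50, 50]
  [39, ∞, 39, 66]
  [99, 39, ∞, 63]
  [55, 39, 55, ∞]
D(4):
  [∞, 39, 50, 50]
  [55, ∞, 55, 66]
  [99, 39, ∞, 63]
  [55, 39, 55, ∞]
Answer: A* = [[∞, 39, 50, 50], [55, ∞, 55, 66], [99, 39, ∞, 63], [55, 39, 55, ∞]]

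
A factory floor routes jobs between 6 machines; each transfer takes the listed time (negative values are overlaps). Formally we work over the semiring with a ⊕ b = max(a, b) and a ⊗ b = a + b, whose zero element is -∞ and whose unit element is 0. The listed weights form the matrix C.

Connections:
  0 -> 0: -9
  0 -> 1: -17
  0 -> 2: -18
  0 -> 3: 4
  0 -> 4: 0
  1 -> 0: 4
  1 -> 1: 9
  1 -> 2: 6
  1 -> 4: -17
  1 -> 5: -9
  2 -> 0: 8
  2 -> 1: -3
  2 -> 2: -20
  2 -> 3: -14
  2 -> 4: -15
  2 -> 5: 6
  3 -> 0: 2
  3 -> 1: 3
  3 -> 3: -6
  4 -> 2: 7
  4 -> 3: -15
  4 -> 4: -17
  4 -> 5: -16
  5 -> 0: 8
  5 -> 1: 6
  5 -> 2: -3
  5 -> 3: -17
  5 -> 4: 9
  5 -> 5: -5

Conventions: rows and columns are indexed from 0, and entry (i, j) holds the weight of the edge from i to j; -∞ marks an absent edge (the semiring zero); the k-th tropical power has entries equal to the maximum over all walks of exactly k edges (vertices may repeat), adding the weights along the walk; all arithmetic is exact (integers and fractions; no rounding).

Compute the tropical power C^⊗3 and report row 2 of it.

C^⊗2:
  [6, 7, 7, -2, -9, -12]
  [14, 18, 15, 8, 4, 12]
  [14, 12, 3, 12, 15, 1]
  [7, 12, 9, 6, 2, -6]
  [15, 4, -10, -7, -7, 13]
  [10, 15, 16, 12, 8, 3]
C^⊗3:
  [15, 16, 13, 10, 6, 13]
  [23, 27, 24, 18, 21, 21]
  [16, 21, 22, 18, 14, 9]
  [17, 21, 18, 11, 7, 15]
  [21, 19, 10, 19, 22, 8]
  [24, 24, 21, 14, 12, 22]
Answer: row 2 of C^⊗3 = [16, 21, 22, 18, 14, 9]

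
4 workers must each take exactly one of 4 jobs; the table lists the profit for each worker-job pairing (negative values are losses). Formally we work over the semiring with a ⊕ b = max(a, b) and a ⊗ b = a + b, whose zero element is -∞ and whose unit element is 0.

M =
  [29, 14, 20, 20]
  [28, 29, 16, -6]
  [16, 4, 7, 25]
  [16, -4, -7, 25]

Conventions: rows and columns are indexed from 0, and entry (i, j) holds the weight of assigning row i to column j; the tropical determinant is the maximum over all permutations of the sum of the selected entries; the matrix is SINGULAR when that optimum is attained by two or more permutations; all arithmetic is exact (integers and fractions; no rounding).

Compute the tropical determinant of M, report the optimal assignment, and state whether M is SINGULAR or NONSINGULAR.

σ = (0, 1, 2, 3): 29 + 29 + 7 + 25 = 90
σ = (0, 1, 3, 2): 29 + 29 + 25 + (-7) = 76
σ = (0, 2, 1, 3): 29 + 16 + 4 + 25 = 74
σ = (0, 2, 3, 1): 29 + 16 + 25 + (-4) = 66
σ = (0, 3, 1, 2): 29 + (-6) + 4 + (-7) = 20
σ = (0, 3, 2, 1): 29 + (-6) + 7 + (-4) = 26
σ = (1, 0, 2, 3): 14 + 28 + 7 + 25 = 74
σ = (1, 0, 3, 2): 14 + 28 + 25 + (-7) = 60
σ = (1, 2, 0, 3): 14 + 16 + 16 + 25 = 71
σ = (1, 2, 3, 0): 14 + 16 + 25 + 16 = 71
σ = (1, 3, 0, 2): 14 + (-6) + 16 + (-7) = 17
σ = (1, 3, 2, 0): 14 + (-6) + 7 + 16 = 31
σ = (2, 0, 1, 3): 20 + 28 + 4 + 25 = 77
σ = (2, 0, 3, 1): 20 + 28 + 25 + (-4) = 69
σ = (2, 1, 0, 3): 20 + 29 + 16 + 25 = 90
σ = (2, 1, 3, 0): 20 + 29 + 25 + 16 = 90
σ = (2, 3, 0, 1): 20 + (-6) + 16 + (-4) = 26
σ = (2, 3, 1, 0): 20 + (-6) + 4 + 16 = 34
σ = (3, 0, 1, 2): 20 + 28 + 4 + (-7) = 45
σ = (3, 0, 2, 1): 20 + 28 + 7 + (-4) = 51
σ = (3, 1, 0, 2): 20 + 29 + 16 + (-7) = 58
σ = (3, 1, 2, 0): 20 + 29 + 7 + 16 = 72
σ = (3, 2, 0, 1): 20 + 16 + 16 + (-4) = 48
σ = (3, 2, 1, 0): 20 + 16 + 4 + 16 = 56
Optimal value attained by: σ = (0, 1, 2, 3).
Answer: det⊕(M) = 90; verdict: SINGULAR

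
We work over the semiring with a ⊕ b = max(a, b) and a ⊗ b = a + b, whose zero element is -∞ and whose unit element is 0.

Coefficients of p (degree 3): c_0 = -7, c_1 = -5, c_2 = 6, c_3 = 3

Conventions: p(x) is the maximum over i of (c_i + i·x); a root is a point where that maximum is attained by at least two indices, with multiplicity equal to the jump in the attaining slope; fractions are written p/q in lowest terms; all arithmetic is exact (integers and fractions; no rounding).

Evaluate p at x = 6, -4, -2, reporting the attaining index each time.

p(6) = max(-7+0·6=-7, -5+1·6=1, 6+2·6=18, 3+3·6=21) = 21 (attained by i=3)
p(-4) = max(-7+0·(-4)=-7, -5+1·(-4)=-9, 6+2·(-4)=-2, 3+3·(-4)=-9) = -2 (attained by i=2)
p(-2) = max(-7+0·(-2)=-7, -5+1·(-2)=-7, 6+2·(-2)=2, 3+3·(-2)=-3) = 2 (attained by i=2)
Answer: p(6) = 21; p(-4) = -2; p(-2) = 2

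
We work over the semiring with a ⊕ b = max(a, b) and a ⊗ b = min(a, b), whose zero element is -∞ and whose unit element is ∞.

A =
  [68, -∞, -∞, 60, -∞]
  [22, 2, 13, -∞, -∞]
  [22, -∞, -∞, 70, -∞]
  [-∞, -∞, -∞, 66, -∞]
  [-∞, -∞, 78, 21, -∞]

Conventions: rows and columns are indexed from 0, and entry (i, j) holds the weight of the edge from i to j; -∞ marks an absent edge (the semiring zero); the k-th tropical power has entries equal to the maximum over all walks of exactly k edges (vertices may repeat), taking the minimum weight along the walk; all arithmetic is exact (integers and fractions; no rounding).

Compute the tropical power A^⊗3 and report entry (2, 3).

A^⊗2:
  [68, -∞, -∞, 60, -∞]
  [22, 2, 2, 22, -∞]
  [22, -∞, -∞, 66, -∞]
  [-∞, -∞, -∞, 66, -∞]
  [22, -∞, -∞, 70, -∞]
A^⊗3:
  [68, -∞, -∞, 60, -∞]
  [22, 2, 2, 22, -∞]
  [22, -∞, -∞, 66, -∞]
  [-∞, -∞, -∞, 66, -∞]
  [22, -∞, -∞, 66, -∞]
Key observation: the optimum is the walk 2->3->3->3, with weight 70 min 66 min 66 = 66.
Optimal value attained by: walk 2->3->3->3.
Answer: (A^⊗3)[2][3] = 66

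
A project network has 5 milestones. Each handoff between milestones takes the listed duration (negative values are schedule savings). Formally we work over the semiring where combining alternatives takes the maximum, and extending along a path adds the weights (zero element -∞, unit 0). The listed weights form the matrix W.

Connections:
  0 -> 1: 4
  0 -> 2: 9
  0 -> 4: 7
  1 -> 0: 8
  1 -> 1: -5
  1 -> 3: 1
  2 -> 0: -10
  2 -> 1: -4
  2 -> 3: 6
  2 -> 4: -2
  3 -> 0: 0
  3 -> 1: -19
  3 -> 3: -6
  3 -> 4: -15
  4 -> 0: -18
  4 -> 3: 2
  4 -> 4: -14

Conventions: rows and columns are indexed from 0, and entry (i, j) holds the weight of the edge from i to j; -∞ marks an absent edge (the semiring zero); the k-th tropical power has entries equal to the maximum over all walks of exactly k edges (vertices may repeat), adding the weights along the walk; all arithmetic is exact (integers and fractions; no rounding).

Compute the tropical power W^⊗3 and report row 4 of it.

W^⊗2:
  [12, 5, -∞, 15, 7]
  [3, 12, 17, -4, 15]
  [6, -6, -1, 0, -3]
  [-6, 4, 9, -12, 7]
  [2, -14, -9, -4, -11]
W^⊗3:
  [15, 16, 21, 9, 19]
  [20, 13, 12, 23, 15]
  [2, 10, 15, 5, 13]
  [12, 5, 3, 15, 7]
  [-4, 6, 11, -3, 9]
Answer: row 4 of W^⊗3 = [-4, 6, 11, -3, 9]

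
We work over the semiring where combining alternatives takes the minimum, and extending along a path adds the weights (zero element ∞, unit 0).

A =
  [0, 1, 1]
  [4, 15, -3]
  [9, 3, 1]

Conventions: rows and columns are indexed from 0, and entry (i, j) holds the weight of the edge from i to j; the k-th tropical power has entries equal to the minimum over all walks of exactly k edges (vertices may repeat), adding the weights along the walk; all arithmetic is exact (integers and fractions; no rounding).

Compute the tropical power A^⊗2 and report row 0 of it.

A^⊗2:
  [0, 1, -2]
  [4, 0, -2]
  [7, 4, 0]
Answer: row 0 of A^⊗2 = [0, 1, -2]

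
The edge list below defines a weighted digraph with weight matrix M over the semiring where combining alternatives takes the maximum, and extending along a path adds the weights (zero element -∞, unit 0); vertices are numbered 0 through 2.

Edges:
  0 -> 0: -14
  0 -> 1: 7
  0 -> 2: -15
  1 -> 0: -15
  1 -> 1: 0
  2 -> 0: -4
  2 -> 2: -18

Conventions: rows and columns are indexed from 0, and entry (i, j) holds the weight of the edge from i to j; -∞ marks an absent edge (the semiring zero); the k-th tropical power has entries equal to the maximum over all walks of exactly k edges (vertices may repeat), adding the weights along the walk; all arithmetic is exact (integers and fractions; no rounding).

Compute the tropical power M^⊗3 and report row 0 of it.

M^⊗2:
  [-8, 7, -29]
  [-15, 0, -30]
  [-18, 3, -19]
M^⊗3:
  [-8, 7, -23]
  [-15, 0, -30]
  [-12, 3, -33]
Answer: row 0 of M^⊗3 = [-8, 7, -23]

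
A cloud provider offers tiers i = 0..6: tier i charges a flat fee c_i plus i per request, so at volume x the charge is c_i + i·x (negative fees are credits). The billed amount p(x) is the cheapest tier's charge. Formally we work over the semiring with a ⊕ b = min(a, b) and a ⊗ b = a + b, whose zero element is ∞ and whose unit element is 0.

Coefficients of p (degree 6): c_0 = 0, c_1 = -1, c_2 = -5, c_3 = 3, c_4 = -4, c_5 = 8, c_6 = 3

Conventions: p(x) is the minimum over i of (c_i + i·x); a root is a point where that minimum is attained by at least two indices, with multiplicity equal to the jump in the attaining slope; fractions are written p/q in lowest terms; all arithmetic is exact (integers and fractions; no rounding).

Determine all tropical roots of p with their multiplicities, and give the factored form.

hull edge (i=0, c=0) to (i=2, c=-5): slope -5/2, span 2
hull edge (i=2, c=-5) to (i=4, c=-4): slope 1/2, span 2
hull edge (i=4, c=-4) to (i=6, c=3): slope 7/2, span 2
Factored form: p(x) = 3 ⊗ (x ⊕ (-7/2)) ⊗ (x ⊕ (-7/2)) ⊗ (x ⊕ (-1/2)) ⊗ (x ⊕ (-1/2)) ⊗ (x ⊕ 5/2) ⊗ (x ⊕ 5/2)
Answer: roots = -7/2 (mult 2), -1/2 (mult 2), 5/2 (mult 2)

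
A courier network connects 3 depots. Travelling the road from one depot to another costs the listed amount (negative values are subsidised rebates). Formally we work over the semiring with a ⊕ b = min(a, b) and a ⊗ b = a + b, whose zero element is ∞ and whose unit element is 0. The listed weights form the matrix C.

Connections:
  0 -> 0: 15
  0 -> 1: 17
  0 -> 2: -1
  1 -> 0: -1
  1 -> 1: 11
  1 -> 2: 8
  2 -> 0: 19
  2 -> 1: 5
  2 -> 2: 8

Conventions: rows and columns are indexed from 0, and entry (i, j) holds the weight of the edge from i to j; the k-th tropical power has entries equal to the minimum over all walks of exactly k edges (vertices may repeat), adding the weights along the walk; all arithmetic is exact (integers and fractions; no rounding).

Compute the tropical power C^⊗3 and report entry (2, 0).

C^⊗2:
  [16, 4, 7]
  [10, 13, -2]
  [4, 13, 13]
C^⊗3:
  [3, 12, 12]
  [12, 3, 6]
  [12, 18, 3]
Key observation: the optimum is the walk 2->2->1->0, with weight 8 + 5 + (-1) = 12.
Optimal value attained by: walk 2->2->1->0.
Answer: (C^⊗3)[2][0] = 12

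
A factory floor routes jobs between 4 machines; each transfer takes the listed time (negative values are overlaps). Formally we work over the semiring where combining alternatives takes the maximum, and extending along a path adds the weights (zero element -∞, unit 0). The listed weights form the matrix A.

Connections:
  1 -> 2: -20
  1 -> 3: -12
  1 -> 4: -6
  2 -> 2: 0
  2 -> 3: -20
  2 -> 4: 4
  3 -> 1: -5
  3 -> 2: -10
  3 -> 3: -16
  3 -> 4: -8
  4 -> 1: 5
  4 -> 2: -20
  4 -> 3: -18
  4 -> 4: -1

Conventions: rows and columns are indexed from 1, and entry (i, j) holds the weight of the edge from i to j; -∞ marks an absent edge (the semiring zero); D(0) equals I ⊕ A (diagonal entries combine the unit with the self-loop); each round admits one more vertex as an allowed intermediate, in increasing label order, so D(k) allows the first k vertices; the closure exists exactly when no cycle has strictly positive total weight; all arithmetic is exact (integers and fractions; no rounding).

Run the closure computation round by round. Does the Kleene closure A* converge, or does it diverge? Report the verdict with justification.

D(0):
  [0, -20, -12, -6]
  [-∞, 0, -20, 4]
  [-5, -10, 0, -8]
  [5, -20, -18, 0]
D(1):
  [0, -20, -12, -6]
  [-∞, 0, -20, 4]
  [-5, -10, 0, -8]
  [5, -15, -7, 0]
D(2):
  [0, -20, -12, -6]
  [-∞, 0, -20, 4]
  [-5, -10, 0, -6]
  [5, -15, -7, 0]
D(3):
  [0, -20, -12, -6]
  [-25, 0, -20, 4]
  [-5, -10, 0, -6]
  [5, -15, -7, 0]
D(4):
  [0, -20, -12, -6]
  [9, 0, -3, 4]
  [-1, -10, 0, -6]
  [5, -15, -7, 0]
Key observation: every diagonal entry stays at the unit through all rounds, so no improving cycle exists.
Answer: CONVERGES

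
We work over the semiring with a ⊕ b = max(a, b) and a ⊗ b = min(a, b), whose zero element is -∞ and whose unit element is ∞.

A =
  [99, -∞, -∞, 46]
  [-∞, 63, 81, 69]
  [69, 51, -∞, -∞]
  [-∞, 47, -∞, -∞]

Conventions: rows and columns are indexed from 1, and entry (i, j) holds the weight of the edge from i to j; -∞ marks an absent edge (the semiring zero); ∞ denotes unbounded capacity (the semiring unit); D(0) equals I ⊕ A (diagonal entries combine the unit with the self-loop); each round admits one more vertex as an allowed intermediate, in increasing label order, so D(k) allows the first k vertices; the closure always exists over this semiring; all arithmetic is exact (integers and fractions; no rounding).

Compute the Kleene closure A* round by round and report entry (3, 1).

D(0):
  [∞, -∞, -∞, 46]
  [-∞, ∞, 81, 69]
  [69, 51, ∞, -∞]
  [-∞, 47, -∞, ∞]
D(1):
  [∞, -∞, -∞, 46]
  [-∞, ∞, 81, 69]
  [69, 51, ∞, 46]
  [-∞, 47, -∞, ∞]
D(2):
  [∞, -∞, -∞, 46]
  [-∞, ∞, 81, 69]
  [69, 51, ∞, 51]
  [-∞, 47, 47, ∞]
D(3):
  [∞, -∞, -∞, 46]
  [69, ∞, 81, 69]
  [69, 51, ∞, 51]
  [47, 47, 47, ∞]
D(4):
  [∞, 46, 46, 46]
  [69, ∞, 81, 69]
  [69, 51, ∞, 51]
  [47, 47, 47, ∞]
Answer: A*[3][1] = 69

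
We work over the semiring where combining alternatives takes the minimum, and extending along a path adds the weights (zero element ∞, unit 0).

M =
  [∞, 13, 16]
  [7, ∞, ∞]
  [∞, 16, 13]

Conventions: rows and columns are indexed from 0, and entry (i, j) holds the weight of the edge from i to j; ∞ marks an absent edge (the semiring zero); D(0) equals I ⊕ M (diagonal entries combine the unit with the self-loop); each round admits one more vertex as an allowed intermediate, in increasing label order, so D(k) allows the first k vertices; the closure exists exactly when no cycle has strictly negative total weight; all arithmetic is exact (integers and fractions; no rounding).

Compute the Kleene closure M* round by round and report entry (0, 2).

D(0):
  [0, 13, 16]
  [7, 0, ∞]
  [∞, 16, 0]
D(1):
  [0, 13, 16]
  [7, 0, 23]
  [∞, 16, 0]
D(2):
  [0, 13, 16]
  [7, 0, 23]
  [23, 16, 0]
D(3):
  [0, 13, 16]
  [7, 0, 23]
  [23, 16, 0]
Answer: M*[0][2] = 16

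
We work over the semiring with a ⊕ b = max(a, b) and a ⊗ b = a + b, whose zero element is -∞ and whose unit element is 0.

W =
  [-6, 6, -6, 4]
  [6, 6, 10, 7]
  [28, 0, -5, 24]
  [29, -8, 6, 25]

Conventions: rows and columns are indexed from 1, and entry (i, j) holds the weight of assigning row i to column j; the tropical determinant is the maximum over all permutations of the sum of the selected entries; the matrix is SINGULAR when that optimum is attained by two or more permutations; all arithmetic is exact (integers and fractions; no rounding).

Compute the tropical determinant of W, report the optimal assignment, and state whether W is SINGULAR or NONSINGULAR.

σ = (1, 2, 3, 4): (-6) + 6 + (-5) + 25 = 20
σ = (1, 2, 4, 3): (-6) + 6 + 24 + 6 = 30
σ = (1, 3, 2, 4): (-6) + 10 + 0 + 25 = 29
σ = (1, 3, 4, 2): (-6) + 10 + 24 + (-8) = 20
σ = (1, 4, 2, 3): (-6) + 7 + 0 + 6 = 7
σ = (1, 4, 3, 2): (-6) + 7 + (-5) + (-8) = -12
σ = (2, 1, 3, 4): 6 + 6 + (-5) + 25 = 32
σ = (2, 1, 4, 3): 6 + 6 + 24 + 6 = 42
σ = (2, 3, 1, 4): 6 + 10 + 28 + 25 = 69
σ = (2, 3, 4, 1): 6 + 10 + 24 + 29 = 69
σ = (2, 4, 1, 3): 6 + 7 + 28 + 6 = 47
σ = (2, 4, 3, 1): 6 + 7 + (-5) + 29 = 37
σ = (3, 1, 2, 4): (-6) + 6 + 0 + 25 = 25
σ = (3, 1, 4, 2): (-6) + 6 + 24 + (-8) = 16
σ = (3, 2, 1, 4): (-6) + 6 + 28 + 25 = 53
σ = (3, 2, 4, 1): (-6) + 6 + 24 + 29 = 53
σ = (3, 4, 1, 2): (-6) + 7 + 28 + (-8) = 21
σ = (3, 4, 2, 1): (-6) + 7 + 0 + 29 = 30
σ = (4, 1, 2, 3): 4 + 6 + 0 + 6 = 16
σ = (4, 1, 3, 2): 4 + 6 + (-5) + (-8) = -3
σ = (4, 2, 1, 3): 4 + 6 + 28 + 6 = 44
σ = (4, 2, 3, 1): 4 + 6 + (-5) + 29 = 34
σ = (4, 3, 1, 2): 4 + 10 + 28 + (-8) = 34
σ = (4, 3, 2, 1): 4 + 10 + 0 + 29 = 43
Optimal value attained by: σ = (2, 3, 1, 4).
Answer: det⊕(W) = 69; verdict: SINGULAR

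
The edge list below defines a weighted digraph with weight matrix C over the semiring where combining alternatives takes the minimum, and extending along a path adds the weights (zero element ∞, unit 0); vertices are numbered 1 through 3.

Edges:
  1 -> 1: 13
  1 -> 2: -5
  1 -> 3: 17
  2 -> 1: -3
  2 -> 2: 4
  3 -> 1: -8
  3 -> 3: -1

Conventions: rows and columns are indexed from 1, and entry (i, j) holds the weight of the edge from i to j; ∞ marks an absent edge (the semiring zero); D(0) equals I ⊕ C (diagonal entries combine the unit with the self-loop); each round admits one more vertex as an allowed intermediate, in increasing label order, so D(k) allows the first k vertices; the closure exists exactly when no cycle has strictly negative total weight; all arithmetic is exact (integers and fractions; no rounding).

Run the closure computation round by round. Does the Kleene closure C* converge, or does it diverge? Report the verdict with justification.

Detection: at round 0, diagonal entry (3, 3) turns strictly negative.
Key observation: the cycle 3->3 has total weight (-1), which is strictly negative.
Answer: DIVERGES — negative cycle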